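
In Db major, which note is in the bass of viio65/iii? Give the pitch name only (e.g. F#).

G

The applied chord viio65/iii is rooted on E: E-G-Bb-Db.
The figure 65 means first inversion — the third is in the bass.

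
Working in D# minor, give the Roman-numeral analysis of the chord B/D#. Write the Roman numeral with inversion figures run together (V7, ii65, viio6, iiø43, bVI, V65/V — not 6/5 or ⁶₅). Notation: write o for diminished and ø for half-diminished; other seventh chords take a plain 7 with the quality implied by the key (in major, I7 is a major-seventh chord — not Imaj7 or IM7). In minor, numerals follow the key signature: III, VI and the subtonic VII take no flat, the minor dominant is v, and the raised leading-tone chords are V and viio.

VI6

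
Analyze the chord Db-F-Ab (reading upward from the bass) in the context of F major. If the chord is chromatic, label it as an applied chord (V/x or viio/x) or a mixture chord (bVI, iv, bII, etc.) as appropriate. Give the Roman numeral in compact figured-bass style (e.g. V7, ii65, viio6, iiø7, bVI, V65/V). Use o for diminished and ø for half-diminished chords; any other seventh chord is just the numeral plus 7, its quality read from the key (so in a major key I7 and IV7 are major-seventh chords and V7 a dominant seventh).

The pitches Db-F-Ab form a major triad rooted on Db.
Db is the lowered sixth degree of F major (diatonic 6 would be D). This is a major triad on the lowered sixth degree, borrowed from the parallel minor.

bVI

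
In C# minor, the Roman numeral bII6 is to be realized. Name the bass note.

F#

bII in C# minor has root D; the chord is D-F#-A.
The figure 6 means first inversion — the third is in the bass.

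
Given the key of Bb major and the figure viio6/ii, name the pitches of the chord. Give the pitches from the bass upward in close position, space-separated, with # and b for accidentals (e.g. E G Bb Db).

The slash marks an applied leading-tone chord: viio of ii. In Bb major, ii is C, so the leading tone to it is B, a half step below.
Building a diminished triad on B gives B-D-F.
The figured bass 6 indicates first inversion, placing the third (D) in the bass: D-F-B.

D F B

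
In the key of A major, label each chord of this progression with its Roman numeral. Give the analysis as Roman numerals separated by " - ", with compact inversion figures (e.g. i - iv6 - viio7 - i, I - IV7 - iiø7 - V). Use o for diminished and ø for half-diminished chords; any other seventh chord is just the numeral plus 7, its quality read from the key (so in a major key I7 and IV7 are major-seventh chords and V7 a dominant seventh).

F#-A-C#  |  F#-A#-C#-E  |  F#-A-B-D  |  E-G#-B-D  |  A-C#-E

vi - V7/ii - ii43 - V7 - I

F#-A-C#: root F# is the submediant; minor triad there is vi.
F#-A#-C#-E is the secondary dominant of ii (dominant seventh chord on F#): V7/ii.
F#-A-B-D: minor seventh chord on B = scale degree 2 → ii43.
E-G#-B-D: root E is the dominant; dominant seventh chord there is V7.
A-C#-E: major triad on A = scale degree 1 → I.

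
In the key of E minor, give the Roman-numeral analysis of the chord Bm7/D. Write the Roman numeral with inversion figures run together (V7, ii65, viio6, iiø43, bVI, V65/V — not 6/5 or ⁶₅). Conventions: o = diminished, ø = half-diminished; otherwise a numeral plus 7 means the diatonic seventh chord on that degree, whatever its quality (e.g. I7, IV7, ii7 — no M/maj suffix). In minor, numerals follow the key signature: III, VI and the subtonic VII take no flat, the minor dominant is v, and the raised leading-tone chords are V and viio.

Stacked in thirds the chord is B-D-F#-A: a minor seventh chord on B.
B is scale degree 5 in E minor, and a minor seventh chord on that degree is written v7.
With D in the bass the chord is in first inversion, so the figured bass is 65.

v65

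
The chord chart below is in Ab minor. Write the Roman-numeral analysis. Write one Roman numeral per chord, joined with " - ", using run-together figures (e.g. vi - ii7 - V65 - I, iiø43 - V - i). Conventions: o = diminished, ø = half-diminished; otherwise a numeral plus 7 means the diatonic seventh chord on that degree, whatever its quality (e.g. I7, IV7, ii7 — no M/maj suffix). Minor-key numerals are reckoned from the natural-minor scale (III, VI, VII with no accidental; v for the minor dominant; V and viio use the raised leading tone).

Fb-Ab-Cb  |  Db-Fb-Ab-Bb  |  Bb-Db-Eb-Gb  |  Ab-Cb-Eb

VI - iiø65 - v43 - i

Fb-Ab-Cb: root Fb is the submediant; major triad there is VI.
Db-Fb-Ab-Bb: half-diminished seventh chord on Bb = scale degree 2 → iiø65.
Bb-Db-Eb-Gb: minor seventh chord on Eb = scale degree 5 → v43.
Ab-Cb-Eb has root Ab, degree 1 in Ab minor, so i.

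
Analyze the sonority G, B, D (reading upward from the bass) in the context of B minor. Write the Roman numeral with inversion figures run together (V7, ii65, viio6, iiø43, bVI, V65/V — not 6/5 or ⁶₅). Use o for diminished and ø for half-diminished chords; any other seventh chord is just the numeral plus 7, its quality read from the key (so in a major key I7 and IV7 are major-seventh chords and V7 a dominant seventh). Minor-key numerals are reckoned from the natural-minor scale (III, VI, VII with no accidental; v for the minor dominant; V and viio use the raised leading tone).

VI

Stacked in thirds the chord is G-B-D: a major triad on G.
In B minor, G is the submediant; the diatonic major triad there is VI.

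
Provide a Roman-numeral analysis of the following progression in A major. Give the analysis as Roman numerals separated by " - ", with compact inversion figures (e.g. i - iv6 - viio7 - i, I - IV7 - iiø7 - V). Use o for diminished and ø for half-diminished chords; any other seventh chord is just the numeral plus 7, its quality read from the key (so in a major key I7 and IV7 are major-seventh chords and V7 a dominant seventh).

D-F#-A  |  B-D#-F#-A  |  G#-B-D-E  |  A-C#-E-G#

IV - V7/V - V65 - I7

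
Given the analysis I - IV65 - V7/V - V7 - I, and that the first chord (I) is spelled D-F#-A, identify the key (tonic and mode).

D major

The anchor chord is a major triad on D, labeled I.
If D is scale degree 1 and the mode makes that degree carry a major triad, the tonic is D and the mode is major.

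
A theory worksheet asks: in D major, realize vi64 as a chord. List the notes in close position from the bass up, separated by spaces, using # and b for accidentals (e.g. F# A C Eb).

F# B D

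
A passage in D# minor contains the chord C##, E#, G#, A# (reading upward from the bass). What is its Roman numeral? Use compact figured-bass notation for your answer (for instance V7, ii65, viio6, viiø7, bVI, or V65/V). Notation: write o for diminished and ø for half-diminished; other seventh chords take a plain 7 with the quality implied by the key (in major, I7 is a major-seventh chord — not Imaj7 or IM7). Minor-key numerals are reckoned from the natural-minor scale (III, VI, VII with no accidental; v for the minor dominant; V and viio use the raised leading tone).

V65

The pitches A#-C##-E#-G# form a dominant seventh chord rooted on A#.
A# is scale degree 5 in D# minor, and a dominant seventh chord on that degree is written V7.
With C## in the bass the chord is in first inversion, so the figured bass is 65.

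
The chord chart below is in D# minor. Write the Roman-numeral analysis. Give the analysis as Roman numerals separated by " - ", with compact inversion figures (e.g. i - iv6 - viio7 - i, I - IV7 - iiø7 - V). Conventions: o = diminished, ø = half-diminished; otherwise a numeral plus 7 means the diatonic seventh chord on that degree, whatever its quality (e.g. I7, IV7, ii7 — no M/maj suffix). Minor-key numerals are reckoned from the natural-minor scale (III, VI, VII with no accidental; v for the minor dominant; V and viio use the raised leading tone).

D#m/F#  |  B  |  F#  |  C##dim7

D#m/F#: root D# is the tonic; minor triad there is i6.
B: major triad on B = scale degree 6 → VI.
F#: major triad on F# = scale degree 3 → III.
C##dim7: root C## is the leading tone; fully diminished seventh chord there is viio7.

i6 - VI - III - viio7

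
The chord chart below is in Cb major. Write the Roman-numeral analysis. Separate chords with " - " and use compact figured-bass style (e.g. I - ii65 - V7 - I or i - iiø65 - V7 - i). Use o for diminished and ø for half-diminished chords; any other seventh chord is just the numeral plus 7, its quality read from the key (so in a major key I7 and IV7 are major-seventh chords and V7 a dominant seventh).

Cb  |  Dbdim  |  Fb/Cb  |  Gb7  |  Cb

I - iio - IV64 - V7 - I

Cb: major triad on Cb = scale degree 1 → I.
Dbdim: diminished triad on Db — chromatic; iio (borrowed from the parallel minor).
Fb/Cb: root Fb is the subdominant; major triad there is IV64.
Gb7: dominant seventh chord on Gb = scale degree 5 → V7.
Cb: major triad on Cb = scale degree 1 → I.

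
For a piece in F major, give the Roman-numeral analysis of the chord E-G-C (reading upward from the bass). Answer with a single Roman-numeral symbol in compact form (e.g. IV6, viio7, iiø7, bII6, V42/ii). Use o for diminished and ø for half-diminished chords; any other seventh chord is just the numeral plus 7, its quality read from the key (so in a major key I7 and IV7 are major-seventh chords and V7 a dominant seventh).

V6

The pitches C-E-G form a major triad rooted on C.
In F major, C is the dominant; the diatonic major triad there is V.
With E in the bass the chord is in first inversion, so the figured bass is 6.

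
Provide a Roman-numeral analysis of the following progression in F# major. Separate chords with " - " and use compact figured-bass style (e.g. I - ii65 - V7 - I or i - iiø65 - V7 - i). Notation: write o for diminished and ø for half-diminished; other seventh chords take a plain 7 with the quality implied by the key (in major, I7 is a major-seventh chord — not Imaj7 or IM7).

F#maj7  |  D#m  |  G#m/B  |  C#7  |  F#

I7 - vi - ii6 - V7 - I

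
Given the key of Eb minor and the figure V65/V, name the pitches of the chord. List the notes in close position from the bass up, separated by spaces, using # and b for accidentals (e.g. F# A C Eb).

A C Eb F

V65/V is a secondary dominant — the dominant seventh of V. V in Eb minor is Bb, so the applied chord's root is F, a perfect fifth above.
Building a dominant seventh chord on F gives F-A-C-Eb.
The figured bass 65 indicates first inversion, placing the third (A) in the bass: A-C-Eb-F.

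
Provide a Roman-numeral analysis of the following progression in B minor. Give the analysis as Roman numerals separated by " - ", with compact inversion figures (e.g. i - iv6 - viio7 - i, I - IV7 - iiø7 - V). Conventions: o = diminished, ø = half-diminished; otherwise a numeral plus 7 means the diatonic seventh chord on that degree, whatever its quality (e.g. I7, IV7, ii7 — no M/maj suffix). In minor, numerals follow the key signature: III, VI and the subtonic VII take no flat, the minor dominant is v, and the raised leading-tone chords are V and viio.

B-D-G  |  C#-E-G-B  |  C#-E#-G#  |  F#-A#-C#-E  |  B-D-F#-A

B-D-G: root G is the submediant; major triad there is VI6.
C#-E-G-B: half-diminished seventh chord on C# = scale degree 2 → iiø7.
C#-E#-G#: a major triad on C#, the applied dominant of V → V/V.
F#-A#-C#-E: dominant seventh chord on F# = scale degree 5 → V7.
B-D-F#-A has root B, degree 1 in B minor, so i7.

VI6 - iiø7 - V/V - V7 - i7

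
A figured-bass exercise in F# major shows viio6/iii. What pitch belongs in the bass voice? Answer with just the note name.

The applied chord viio6/iii is rooted on G##: G##-B#-D#.
The figure 6 means first inversion — the third is in the bass.

B#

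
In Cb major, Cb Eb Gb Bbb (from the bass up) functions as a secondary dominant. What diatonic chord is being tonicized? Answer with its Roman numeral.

The chord is a dominant seventh chord on Cb.
A dominant resolves down a perfect fifth: Cb → Fb. In Cb major, Fb is scale degree 4, i.e. IV.

IV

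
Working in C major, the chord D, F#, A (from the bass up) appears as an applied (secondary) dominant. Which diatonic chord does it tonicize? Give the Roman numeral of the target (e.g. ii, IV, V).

V

The chord is a major triad on D.
A dominant resolves down a perfect fifth: D → G. In C major, G is scale degree 5, i.e. V.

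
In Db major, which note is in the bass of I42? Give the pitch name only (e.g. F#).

C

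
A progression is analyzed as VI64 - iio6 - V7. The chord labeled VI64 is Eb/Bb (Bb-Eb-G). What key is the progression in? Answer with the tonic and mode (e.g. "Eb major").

VI64 is given as Bb-Eb-G — a major triad with root Eb.
If Eb is scale degree 6 and the mode makes that degree carry a major triad, the tonic is G and the mode is minor.

G minor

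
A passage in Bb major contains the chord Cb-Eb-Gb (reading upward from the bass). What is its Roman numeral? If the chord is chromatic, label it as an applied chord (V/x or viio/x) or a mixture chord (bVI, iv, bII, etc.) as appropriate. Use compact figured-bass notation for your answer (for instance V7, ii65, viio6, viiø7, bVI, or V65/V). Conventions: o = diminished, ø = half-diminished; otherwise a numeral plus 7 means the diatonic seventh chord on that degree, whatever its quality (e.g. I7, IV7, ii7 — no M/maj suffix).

bII

Stacked in thirds the chord is Cb-Eb-Gb: a major triad on Cb.
Cb is the lowered second degree of Bb major (diatonic 2 would be C). This is the Neapolitan chord — a major triad on the lowered second degree.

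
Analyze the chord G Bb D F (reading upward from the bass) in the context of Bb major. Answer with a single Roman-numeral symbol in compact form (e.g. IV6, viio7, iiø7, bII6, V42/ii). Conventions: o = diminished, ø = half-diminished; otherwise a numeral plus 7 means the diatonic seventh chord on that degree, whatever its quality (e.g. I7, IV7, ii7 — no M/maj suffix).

vi7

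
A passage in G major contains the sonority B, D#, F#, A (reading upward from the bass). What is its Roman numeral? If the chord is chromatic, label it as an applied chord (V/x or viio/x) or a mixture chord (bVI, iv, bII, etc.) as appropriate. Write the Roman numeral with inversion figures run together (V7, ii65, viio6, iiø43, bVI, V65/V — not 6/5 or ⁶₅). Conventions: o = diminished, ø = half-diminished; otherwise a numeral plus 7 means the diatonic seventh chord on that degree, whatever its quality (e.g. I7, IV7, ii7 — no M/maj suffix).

Stacked in thirds the chord is B-D#-F#-A: a dominant seventh chord on B.
B is not a diatonic chord root with this quality in G major, but it lies a perfect fifth above E (vi), so the chord functions as an applied dominant of vi.

V7/vi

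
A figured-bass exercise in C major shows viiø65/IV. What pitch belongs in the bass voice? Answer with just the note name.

G

The applied chord viiø65/IV is rooted on E: E-G-Bb-D.
The figure 65 means first inversion — the third is in the bass.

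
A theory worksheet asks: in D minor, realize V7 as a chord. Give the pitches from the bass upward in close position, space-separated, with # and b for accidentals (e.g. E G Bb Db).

A C# E G

In D minor, the dominant is A. The dominant is major (leading tone raised), so V is a dominant seventh chord.
That chord is spelled A-C#-E-G.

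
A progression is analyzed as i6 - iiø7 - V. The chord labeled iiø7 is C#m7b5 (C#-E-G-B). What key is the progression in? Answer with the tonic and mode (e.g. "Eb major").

B minor

iiø7 is given as C#-E-G-B — a half-diminished seventh chord with root C#.
Counting down one scale step from C# places the tonic on B; a half-diminished seventh chord on degree 2 is diatonic only in minor.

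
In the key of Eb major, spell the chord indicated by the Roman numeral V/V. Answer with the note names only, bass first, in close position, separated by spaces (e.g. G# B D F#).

F A C

V/V is a secondary dominant — the dominant triad of V. V in Eb major is Bb, so the applied chord's root is F, a perfect fifth above.
Building a major triad on F gives F-A-C.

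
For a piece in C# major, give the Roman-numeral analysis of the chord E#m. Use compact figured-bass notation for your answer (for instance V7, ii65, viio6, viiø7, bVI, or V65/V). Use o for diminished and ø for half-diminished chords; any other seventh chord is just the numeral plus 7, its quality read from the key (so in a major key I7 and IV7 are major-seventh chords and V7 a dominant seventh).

iii

Stacked in thirds the chord is E#-G#-B#: a minor triad on E#.
In C# major, E# is the mediant; the diatonic minor triad there is iii.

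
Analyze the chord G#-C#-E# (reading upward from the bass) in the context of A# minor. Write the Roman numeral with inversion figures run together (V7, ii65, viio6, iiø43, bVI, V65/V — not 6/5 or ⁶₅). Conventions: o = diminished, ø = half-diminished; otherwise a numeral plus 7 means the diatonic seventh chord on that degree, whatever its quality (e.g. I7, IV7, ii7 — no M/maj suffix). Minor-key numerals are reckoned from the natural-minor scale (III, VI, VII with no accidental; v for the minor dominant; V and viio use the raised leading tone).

III64

Stacked in thirds the chord is C#-E#-G#: a major triad on C#.
C# is scale degree 3 in A# minor, and a major triad on that degree is written III.
With G# in the bass the chord is in second inversion, so the figured bass is 64.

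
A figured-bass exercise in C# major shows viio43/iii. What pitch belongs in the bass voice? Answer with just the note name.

The applied chord viio43/iii is rooted on D##: D##-F##-A#-C#.
The figure 43 means second inversion — the fifth is in the bass.

A#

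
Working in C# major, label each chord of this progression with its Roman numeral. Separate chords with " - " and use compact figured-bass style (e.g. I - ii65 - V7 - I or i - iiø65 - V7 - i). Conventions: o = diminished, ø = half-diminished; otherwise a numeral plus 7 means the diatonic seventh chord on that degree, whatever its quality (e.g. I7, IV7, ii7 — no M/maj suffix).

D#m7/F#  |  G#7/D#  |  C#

ii65 - V43 - I

D#m7/F#: root D# is the supertonic; minor seventh chord there is ii65.
G#7/D#: dominant seventh chord on G# = scale degree 5 → V43.
C# has root C#, degree 1 in C# major, so I.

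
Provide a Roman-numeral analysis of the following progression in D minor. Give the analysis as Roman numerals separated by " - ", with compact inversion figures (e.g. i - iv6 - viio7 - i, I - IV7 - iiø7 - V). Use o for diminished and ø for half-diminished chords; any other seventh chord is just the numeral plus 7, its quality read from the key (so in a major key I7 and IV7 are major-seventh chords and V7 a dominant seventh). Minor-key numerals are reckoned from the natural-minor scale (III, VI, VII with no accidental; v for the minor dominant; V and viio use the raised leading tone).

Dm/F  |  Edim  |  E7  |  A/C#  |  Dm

i6 - iio - V7/V - V6 - i

Dm/F: minor triad on D = scale degree 1 → i6.
Edim: diminished triad on E = scale degree 2 → iio.
E7: a dominant seventh chord on E, the applied dominant of V → V7/V.
A/C#: major triad on A = scale degree 5 → V6.
Dm has root D, degree 1 in D minor, so i.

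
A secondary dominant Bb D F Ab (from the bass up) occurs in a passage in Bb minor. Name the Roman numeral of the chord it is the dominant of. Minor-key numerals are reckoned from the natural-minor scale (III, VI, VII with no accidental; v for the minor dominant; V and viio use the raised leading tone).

iv

The chord is a dominant seventh chord on Bb.
A dominant resolves down a perfect fifth: Bb → Eb. In Bb minor, Eb is scale degree 4, i.e. iv.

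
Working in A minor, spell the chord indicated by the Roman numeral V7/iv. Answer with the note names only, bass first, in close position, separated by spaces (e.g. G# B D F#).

A C# E G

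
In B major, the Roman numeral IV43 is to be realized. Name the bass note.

B

IV in B major has root E; the chord is E-G#-B-D#.
The figure 43 means second inversion — the fifth is in the bass.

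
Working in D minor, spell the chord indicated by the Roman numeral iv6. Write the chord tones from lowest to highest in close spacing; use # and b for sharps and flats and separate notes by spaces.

The numeral's case and figure indicate a minor triad. In D minor its root, the subdominant, is G.
Stacking thirds from G gives G-Bb-D.
The figured bass 6 indicates first inversion, placing the third (Bb) in the bass: Bb-D-G.

Bb D G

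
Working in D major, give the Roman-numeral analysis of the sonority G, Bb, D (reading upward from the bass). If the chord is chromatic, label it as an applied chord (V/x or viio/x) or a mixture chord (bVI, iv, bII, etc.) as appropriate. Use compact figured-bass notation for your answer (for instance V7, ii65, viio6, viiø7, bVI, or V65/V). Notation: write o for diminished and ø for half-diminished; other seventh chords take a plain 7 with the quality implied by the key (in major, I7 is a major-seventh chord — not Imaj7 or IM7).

Stacked in thirds the chord is G-Bb-D: a minor triad on G.
G is the fourth degree of D major. This is the minor subdominant, borrowed from the parallel minor.

iv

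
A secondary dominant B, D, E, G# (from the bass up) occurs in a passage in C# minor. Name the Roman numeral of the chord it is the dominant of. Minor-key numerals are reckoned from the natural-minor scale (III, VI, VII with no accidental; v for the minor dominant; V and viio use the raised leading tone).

VI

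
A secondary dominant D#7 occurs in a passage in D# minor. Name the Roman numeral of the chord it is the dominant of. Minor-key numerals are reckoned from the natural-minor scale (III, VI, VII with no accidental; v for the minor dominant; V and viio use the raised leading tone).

The chord is a dominant seventh chord on D#.
A dominant resolves down a perfect fifth: D# → G#. In D# minor, G# is scale degree 4, i.e. iv.

iv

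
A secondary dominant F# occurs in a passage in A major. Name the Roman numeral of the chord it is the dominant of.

ii

The chord is a major triad on F#.
A dominant resolves down a perfect fifth: F# → B. In A major, B is scale degree 2, i.e. ii.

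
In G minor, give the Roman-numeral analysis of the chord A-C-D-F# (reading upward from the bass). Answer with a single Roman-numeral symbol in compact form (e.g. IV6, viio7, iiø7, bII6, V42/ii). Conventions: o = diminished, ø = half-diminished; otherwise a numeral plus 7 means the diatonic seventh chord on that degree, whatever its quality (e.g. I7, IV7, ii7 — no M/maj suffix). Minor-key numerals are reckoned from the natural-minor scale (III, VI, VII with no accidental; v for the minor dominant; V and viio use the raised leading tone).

The pitches D-F#-A-C form a dominant seventh chord rooted on D.
In G minor, D is the dominant; the diatonic dominant seventh chord there is V7.
With A in the bass the chord is in second inversion, so the figured bass is 43.

V43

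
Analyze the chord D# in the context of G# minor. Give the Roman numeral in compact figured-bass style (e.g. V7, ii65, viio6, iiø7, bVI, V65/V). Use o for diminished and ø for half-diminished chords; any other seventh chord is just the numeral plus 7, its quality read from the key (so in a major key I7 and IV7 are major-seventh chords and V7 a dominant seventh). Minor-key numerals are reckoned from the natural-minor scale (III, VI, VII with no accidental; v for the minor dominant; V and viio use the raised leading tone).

V

Stacked in thirds the chord is D#-F##-A#: a major triad on D#.
D# is scale degree 5 in G# minor, and a major triad on that degree is written V.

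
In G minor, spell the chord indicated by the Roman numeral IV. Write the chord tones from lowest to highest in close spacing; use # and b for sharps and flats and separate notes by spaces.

C E G

IV is the major subdominant, borrowed from the parallel major. In G minor that root is C.
So the chord is C-E-G, a major triad.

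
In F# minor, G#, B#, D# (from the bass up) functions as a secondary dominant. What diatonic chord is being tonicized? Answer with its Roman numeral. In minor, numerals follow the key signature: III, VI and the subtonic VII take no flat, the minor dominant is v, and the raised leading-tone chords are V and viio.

The chord is a major triad on G#.
A dominant resolves down a perfect fifth: G# → C#. In F# minor, C# is scale degree 5, i.e. V.

V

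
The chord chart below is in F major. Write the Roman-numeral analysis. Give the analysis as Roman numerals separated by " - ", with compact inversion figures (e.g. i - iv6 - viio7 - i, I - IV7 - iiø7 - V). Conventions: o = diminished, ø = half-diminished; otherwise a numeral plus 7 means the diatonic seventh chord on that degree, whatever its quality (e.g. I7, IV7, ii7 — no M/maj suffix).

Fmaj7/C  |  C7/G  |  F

I43 - V43 - I

Fmaj7/C: root F is the tonic; major seventh chord there is I43.
C7/G has root C, degree 5 in F major, so V43.
F: root F is the tonic; major triad there is I.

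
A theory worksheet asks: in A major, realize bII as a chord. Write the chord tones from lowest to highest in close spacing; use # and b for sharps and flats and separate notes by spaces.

Bb D F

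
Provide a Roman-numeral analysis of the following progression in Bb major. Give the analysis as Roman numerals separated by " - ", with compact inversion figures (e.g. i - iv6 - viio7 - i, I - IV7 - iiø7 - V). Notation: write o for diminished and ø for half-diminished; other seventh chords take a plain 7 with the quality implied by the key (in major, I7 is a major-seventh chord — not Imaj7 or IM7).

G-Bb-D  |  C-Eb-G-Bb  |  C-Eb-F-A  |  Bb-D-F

G-Bb-D has root G, degree 6 in Bb major, so vi.
C-Eb-G-Bb: root C is the supertonic; minor seventh chord there is ii7.
C-Eb-F-A: root F is the dominant; dominant seventh chord there is V43.
Bb-D-F: root Bb is the tonic; major triad there is I.

vi - ii7 - V43 - I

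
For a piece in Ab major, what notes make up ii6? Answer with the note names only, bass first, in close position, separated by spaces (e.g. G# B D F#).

In Ab major, scale degree 2 is Bb, and the diatonic chord built there is a minor triad.
That chord is spelled Bb-Db-F.
With the 6 figure the chord is in first inversion; from the bass Db upward in close position it reads Db-F-Bb.

Db F Bb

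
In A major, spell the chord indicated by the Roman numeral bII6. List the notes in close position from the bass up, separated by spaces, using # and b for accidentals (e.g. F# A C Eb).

D F Bb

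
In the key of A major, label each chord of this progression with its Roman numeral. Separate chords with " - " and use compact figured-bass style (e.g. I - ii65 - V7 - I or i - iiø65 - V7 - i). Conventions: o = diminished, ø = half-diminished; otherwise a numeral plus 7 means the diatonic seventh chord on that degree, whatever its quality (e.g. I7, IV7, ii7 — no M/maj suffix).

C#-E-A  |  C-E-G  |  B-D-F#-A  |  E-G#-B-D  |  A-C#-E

I6 - bIII - ii7 - V7 - I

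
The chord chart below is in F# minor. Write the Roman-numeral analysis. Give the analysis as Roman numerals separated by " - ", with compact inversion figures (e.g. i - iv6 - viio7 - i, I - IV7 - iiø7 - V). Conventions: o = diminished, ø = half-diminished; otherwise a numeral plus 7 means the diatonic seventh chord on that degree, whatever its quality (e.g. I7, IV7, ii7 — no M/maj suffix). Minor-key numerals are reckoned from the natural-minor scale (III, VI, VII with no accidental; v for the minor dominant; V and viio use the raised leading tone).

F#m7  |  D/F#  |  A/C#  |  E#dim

i7 - VI6 - III6 - viio

F#m7 has root F#, degree 1 in F# minor, so i7.
D/F#: root D is the submediant; major triad there is VI6.
A/C#: root A is the mediant; major triad there is III6.
E#dim has root E#, degree 7 in F# minor, so viio.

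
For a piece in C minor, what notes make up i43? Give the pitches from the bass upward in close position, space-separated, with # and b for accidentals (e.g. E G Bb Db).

G Bb C Eb

In C minor, scale degree 1 is C, and the diatonic chord built there is a minor seventh chord.
That chord is spelled C-Eb-G-Bb.
With the 43 figure the chord is in second inversion; from the bass G upward in close position it reads G-Bb-C-Eb.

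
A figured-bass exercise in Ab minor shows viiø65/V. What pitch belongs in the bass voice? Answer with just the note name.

F

The applied chord viiø65/V is rooted on D: D-F-Ab-C.
The figure 65 means first inversion — the third is in the bass.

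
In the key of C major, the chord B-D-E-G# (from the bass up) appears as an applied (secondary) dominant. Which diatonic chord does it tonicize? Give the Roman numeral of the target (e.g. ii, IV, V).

The chord is a dominant seventh chord on E.
A dominant resolves down a perfect fifth: E → A. In C major, A is scale degree 6, i.e. vi.

vi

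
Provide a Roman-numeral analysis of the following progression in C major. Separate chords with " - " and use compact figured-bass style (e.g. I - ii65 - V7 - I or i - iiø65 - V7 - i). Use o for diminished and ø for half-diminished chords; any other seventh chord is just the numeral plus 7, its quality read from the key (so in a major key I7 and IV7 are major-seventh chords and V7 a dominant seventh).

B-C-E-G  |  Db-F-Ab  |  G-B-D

B-C-E-G: major seventh chord on C = scale degree 1 → I42.
Db-F-Ab: major triad on Db — chromatic; Db is the lowered second degree, so this is the Neapolitan chord, bII.
G-B-D has root G, degree 5 in C major, so V.

I42 - bII - V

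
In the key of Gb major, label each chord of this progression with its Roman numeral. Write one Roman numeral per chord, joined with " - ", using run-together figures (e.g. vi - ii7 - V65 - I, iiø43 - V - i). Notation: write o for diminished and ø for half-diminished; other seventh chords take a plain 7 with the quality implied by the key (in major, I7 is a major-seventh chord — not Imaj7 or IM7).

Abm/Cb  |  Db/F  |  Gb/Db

ii6 - V6 - I64

Abm/Cb: root Ab is the supertonic; minor triad there is ii6.
Db/F: major triad on Db = scale degree 5 → V6.
Gb/Db: major triad on Gb = scale degree 1 → I64.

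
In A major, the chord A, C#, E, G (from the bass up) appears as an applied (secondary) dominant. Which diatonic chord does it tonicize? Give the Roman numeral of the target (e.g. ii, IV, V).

IV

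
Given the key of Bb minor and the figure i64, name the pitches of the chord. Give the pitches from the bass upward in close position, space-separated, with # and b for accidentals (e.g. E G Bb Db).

In Bb minor, the first degree is Bb, and the diatonic chord built there is a minor triad.
Stacking thirds from Bb gives Bb-Db-F.
The figured bass 64 indicates second inversion, placing the fifth (F) in the bass: F-Bb-Db.

F Bb Db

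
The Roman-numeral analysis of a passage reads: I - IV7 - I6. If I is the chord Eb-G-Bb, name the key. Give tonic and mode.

Eb major

The anchor chord is a major triad on Eb, labeled I.
If Eb is scale degree 1 and the mode makes that degree carry a major triad, the tonic is Eb and the mode is major.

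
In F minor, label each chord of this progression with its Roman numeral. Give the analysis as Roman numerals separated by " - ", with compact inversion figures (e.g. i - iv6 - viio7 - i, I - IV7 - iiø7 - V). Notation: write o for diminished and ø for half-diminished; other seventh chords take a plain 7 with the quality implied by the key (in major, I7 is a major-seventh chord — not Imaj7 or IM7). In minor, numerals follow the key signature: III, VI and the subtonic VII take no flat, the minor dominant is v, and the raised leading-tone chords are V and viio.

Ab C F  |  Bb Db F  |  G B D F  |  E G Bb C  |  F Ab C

Ab-C-F has root F, degree 1 in F minor, so i6.
Bb-Db-F: minor triad on Bb = scale degree 4 → iv.
G-B-D-F: chromatic; G is V of V, so V7/V.
E-G-Bb-C: dominant seventh chord on C = scale degree 5 → V65.
F-Ab-C: root F is the tonic; minor triad there is i.

i6 - iv - V7/V - V65 - i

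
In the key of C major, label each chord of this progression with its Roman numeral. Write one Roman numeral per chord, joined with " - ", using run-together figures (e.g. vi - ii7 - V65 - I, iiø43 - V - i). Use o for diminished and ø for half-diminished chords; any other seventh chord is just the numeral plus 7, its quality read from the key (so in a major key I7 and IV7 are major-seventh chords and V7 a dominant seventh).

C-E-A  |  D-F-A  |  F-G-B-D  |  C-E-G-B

vi6 - ii - V42 - I7

C-E-A: minor triad on A = scale degree 6 → vi6.
D-F-A has root D, degree 2 in C major, so ii.
F-G-B-D has root G, degree 5 in C major, so V42.
C-E-G-B: root C is the tonic; major seventh chord there is I7.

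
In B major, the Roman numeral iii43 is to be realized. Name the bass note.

A#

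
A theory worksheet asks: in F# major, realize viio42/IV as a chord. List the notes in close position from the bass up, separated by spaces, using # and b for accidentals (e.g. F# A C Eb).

G A# C# E

The slash marks an applied leading-tone chord: viio of IV. In F# major, IV is B, so the leading tone to it is A#, a half step below.
Building a fully diminished seventh chord on A# gives A#-C#-E-G.
With the 42 figure the chord is in third inversion; from the bass G upward in close position it reads G-A#-C#-E.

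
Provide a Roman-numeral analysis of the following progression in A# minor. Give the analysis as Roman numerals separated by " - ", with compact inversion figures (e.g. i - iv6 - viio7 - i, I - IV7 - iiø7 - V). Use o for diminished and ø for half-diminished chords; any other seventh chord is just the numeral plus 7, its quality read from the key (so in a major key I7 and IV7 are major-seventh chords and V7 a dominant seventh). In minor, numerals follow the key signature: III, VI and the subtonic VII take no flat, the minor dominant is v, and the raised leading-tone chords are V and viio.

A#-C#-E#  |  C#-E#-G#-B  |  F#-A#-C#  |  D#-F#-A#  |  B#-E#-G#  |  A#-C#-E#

A#-C#-E#: root A# is the tonic; minor triad there is i.
C#-E#-G#-B: chromatic; C# is V of VI, so V7/VI.
F#-A#-C#: major triad on F# = scale degree 6 → VI.
D#-F#-A#: root D# is the subdominant; minor triad there is iv.
B#-E#-G# has root E#, degree 5 in A# minor, so v64.
A#-C#-E#: root A# is the tonic; minor triad there is i.

i - V7/VI - VI - iv - v64 - i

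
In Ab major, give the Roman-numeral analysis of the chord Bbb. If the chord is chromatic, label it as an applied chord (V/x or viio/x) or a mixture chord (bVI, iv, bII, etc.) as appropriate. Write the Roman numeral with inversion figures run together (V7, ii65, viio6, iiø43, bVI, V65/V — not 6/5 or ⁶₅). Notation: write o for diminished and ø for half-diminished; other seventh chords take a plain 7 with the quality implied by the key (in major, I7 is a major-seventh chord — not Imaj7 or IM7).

bII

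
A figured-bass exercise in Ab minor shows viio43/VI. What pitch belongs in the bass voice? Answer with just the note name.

Bbb

The applied chord viio43/VI is rooted on Eb: Eb-Gb-Bbb-Dbb.
The figure 43 means second inversion — the fifth is in the bass.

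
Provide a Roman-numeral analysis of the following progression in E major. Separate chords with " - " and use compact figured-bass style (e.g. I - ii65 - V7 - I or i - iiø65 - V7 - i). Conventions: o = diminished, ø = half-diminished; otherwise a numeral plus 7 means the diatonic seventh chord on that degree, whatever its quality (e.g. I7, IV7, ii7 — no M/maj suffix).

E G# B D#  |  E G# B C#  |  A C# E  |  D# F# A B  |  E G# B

E-G#-B-D# has root E, degree 1 in E major, so I7.
E-G#-B-C#: root C# is the submediant; minor seventh chord there is vi65.
A-C#-E: root A is the subdominant; major triad there is IV.
D#-F#-A-B: root B is the dominant; dominant seventh chord there is V65.
E-G#-B has root E, degree 1 in E major, so I.

I7 - vi65 - IV - V65 - I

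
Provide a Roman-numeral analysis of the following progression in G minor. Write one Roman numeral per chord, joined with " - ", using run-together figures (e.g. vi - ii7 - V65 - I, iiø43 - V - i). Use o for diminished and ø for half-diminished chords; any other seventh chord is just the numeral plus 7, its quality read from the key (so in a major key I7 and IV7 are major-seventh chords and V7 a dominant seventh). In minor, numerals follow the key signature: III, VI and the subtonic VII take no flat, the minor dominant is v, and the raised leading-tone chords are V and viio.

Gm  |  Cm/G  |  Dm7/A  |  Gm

i - iv64 - v43 - i

Gm has root G, degree 1 in G minor, so i.
Cm/G has root C, degree 4 in G minor, so iv64.
Dm7/A: root D is the dominant; minor seventh chord there is v43.
Gm: root G is the tonic; minor triad there is i.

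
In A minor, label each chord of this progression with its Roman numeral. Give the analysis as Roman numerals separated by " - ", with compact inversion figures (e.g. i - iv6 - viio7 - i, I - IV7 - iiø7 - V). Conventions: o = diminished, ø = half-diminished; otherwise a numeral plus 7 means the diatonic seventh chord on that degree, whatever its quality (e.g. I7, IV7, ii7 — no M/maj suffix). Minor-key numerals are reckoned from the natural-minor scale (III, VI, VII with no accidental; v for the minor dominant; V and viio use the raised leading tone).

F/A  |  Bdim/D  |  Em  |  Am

F/A: major triad on F = scale degree 6 → VI6.
Bdim/D: root B is the supertonic; diminished triad there is iio6.
Em has root E, degree 5 in A minor, so v.
Am has root A, degree 1 in A minor, so i.

VI6 - iio6 - v - i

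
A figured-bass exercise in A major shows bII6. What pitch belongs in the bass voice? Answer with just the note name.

D

bII in A major has root Bb; the chord is Bb-D-F.
The figure 6 means first inversion — the third is in the bass.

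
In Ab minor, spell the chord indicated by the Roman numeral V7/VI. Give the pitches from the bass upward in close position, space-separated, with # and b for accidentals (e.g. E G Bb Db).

Cb Eb Gb Bbb

V7/VI is a secondary dominant — the dominant seventh of VI. VI in Ab minor is Fb, so the applied chord's root is Cb, a perfect fifth above.
Building a dominant seventh chord on Cb gives Cb-Eb-Gb-Bbb.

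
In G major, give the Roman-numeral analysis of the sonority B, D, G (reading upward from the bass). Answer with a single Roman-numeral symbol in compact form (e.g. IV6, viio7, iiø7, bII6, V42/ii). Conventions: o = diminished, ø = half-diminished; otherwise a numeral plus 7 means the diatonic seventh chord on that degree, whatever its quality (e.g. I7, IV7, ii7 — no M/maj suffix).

I6

Stacked in thirds the chord is G-B-D: a major triad on G.
G is scale degree 1 in G major, and a major triad on that degree is written I.
With B in the bass the chord is in first inversion, so the figured bass is 6.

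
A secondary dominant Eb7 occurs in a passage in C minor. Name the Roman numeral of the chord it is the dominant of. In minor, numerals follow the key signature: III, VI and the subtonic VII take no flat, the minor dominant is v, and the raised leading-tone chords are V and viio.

VI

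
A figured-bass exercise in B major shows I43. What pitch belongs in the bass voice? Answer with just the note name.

F#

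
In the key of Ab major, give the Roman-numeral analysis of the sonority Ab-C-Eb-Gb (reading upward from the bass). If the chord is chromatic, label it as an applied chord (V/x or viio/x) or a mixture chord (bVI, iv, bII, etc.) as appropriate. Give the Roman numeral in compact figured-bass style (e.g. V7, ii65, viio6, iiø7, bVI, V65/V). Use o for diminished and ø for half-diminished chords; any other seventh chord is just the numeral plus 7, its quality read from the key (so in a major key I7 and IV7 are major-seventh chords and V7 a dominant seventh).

Stacked in thirds the chord is Ab-C-Eb-Gb: a dominant seventh chord on Ab.
Ab is not a diatonic chord root with this quality in Ab major, but it lies a perfect fifth above Db (IV), so the chord functions as an applied dominant of IV.

V7/IV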